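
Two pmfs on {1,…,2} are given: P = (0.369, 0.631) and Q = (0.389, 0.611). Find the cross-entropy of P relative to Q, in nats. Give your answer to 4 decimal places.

0.6593 nats

H(P,Q) = −Σ p·ln q.
  −0.369·ln(0.389) = 0.34840
  −0.631·ln(0.611) = 0.31087
H(P,Q) = 0.6593 nats.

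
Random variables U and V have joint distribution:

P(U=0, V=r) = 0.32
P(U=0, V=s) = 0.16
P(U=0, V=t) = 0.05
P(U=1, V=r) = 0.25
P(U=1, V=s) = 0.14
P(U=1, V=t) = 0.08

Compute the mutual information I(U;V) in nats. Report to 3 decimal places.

0.007 nats

Marginals: p(U) = (0.5300, 0.4700), p(V) = (0.5700, 0.3000, 0.1300).
I(U;V) = H(U) + H(V) − H(U,V).
H(U) = 0.6913, H(V) = 0.9468, H(U,V) = 1.6315.
I(U;V) = 0.6913 + 0.9468 − 1.6315 = 0.007 nats.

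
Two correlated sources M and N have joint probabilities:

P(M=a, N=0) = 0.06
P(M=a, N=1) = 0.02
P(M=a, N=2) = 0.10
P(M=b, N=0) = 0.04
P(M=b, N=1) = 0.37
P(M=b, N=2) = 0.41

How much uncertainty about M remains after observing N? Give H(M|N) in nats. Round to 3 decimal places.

0.399 nats

Chain rule: H(M|N) = H(M,N) − H(N).
Marginals: p(M) = (0.1800, 0.8200), p(N) = (0.1000, 0.3900, 0.5100).
H(M,N) = 1.3395 nats; H(N) = 0.9409 nats.
H(M|N) = 1.3395 − 0.9409 = 0.399 nats.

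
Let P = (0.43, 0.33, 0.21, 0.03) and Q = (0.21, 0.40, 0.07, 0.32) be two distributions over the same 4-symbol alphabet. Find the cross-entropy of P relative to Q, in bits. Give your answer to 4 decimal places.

2.2594 bits

H(P,Q) = −Σ p·log₂ q.
  −0.43·log₂(0.21) = 0.96816
  −0.33·log₂(0.40) = 0.43624
  −0.21·log₂(0.07) = 0.80567
  −0.03·log₂(0.32) = 0.04932
H(P,Q) = 2.2594 bits.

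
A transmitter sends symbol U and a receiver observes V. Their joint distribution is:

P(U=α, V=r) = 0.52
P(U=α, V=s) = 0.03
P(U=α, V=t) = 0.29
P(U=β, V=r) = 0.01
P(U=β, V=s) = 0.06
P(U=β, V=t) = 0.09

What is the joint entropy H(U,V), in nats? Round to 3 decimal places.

1.236 nats

H(U,V) = −Σ p(x,y)·ln p(x,y) over all 6 cells.
  cell (α,r): −0.52·ln0.52 = 0.3400
  cell (α,s): −0.03·ln0.03 = 0.1052
  cell (α,t): −0.29·ln0.29 = 0.3590
  cell (β,r): −0.01·ln0.01 = 0.0461
  cell (β,s): −0.06·ln0.06 = 0.1688
  cell (β,t): −0.09·ln0.09 = 0.2167
Sum = 1.236 nats.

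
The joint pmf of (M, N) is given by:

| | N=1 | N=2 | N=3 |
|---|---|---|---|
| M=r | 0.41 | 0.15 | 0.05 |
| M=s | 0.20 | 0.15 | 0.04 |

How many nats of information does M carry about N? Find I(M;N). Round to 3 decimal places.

Marginals: p(M) = (0.6100, 0.3900), p(N) = (0.6100, 0.3000, 0.0900).
I(M;N) = Σ p(x,y)·ln[p(x,y)/(p(x)p(y))].
  (r,1): 0.41·ln(1.1019) = 0.0398
  (r,2): 0.15·ln(0.8197) = -0.0298
  (r,3): 0.05·ln(0.9107) = -0.0047
  (s,1): 0.20·ln(0.8407) = -0.0347
  (s,2): 0.15·ln(1.2821) = 0.0373
  (s,3): 0.04·ln(1.1396) = 0.0052
Sum = 0.013 nats.

0.013 nats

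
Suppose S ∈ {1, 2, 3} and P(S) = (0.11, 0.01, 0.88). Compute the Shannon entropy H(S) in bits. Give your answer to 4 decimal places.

0.5790 bits

H(S) = −Σ p·log₂ p.
  −(0.11)·log₂(0.11) = 0.35029
  −(0.01)·log₂(0.01) = 0.06644
  −(0.88)·log₂(0.88) = 0.16229
Sum: 0.35029 + 0.06644 + 0.16229 = 0.5790 bits.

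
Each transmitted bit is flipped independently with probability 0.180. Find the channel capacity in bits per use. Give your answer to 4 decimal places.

Binary symmetric channel: C = 1 − h₂(ε) where h₂ is the binary entropy function.
h₂(0.180) = −0.180·log₂0.180 − 0.820·log₂0.820 = 0.6801.
C = 1 − 0.6801 = 0.3199 bits per channel use.

0.3199 bits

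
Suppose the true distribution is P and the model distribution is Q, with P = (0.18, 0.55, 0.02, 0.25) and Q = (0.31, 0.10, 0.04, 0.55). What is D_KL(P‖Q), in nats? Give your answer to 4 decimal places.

D(P‖Q) = Σ p·ln(p/q).
  0.18·ln(0.18/0.31) = -0.09785
  0.55·ln(0.55/0.10) = 0.93761
  0.02·ln(0.02/0.04) = -0.01386
  0.25·ln(0.25/0.55) = -0.19711
D(P‖Q) = 0.6288 nats.

0.6288 nats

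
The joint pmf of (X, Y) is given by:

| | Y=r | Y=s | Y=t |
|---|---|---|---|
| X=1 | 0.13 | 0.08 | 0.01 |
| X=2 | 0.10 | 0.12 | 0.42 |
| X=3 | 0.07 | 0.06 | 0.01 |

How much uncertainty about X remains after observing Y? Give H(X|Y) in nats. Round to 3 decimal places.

0.691 nats

Chain rule: H(X|Y) = H(X,Y) − H(Y).
Marginals: p(X) = (0.2200, 0.6400, 0.1400), p(Y) = (0.3000, 0.2600, 0.4400).
H(X,Y) = 1.7634 nats; H(Y) = 1.0727 nats.
H(X|Y) = 1.7634 − 1.0727 = 0.691 nats.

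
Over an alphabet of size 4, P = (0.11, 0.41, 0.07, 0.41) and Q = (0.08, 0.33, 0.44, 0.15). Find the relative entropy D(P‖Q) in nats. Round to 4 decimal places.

D(P‖Q) = Σ p·ln(p/q).
  0.11·ln(0.11/0.08) = 0.03503
  0.41·ln(0.41/0.33) = 0.08900
  0.07·ln(0.07/0.44) = -0.12868
  0.41·ln(0.41/0.15) = 0.41226
D(P‖Q) = 0.4076 nats.

0.4076 nats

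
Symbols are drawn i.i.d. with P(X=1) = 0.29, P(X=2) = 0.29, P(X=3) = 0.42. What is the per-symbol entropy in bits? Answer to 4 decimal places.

1.5615 bits

H(X) = −Σ p·log₂ p.
  −(0.29)·log₂(0.29) = 0.51790
  −(0.29)·log₂(0.29) = 0.51790
  −(0.42)·log₂(0.42) = 0.52565
Sum: 0.51790 + 0.51790 + 0.52565 = 1.5615 bits.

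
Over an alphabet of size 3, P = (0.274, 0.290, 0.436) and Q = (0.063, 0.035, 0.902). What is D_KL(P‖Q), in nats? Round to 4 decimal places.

0.6990 nats

D(P‖Q) = Σ p·ln(p/q).
  0.274·ln(0.274/0.063) = 0.40278
  0.290·ln(0.290/0.035) = 0.61321
  0.436·ln(0.436/0.902) = -0.31696
D(P‖Q) = 0.6990 nats.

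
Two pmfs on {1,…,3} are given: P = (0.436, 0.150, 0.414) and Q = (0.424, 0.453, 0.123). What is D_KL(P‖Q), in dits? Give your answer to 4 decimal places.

0.1515 dits

D(P‖Q) = Σ p·log₁₀(p/q).
  0.436·log₁₀(0.436/0.424) = 0.00528
  0.150·log₁₀(0.150/0.453) = -0.07200
  0.414·log₁₀(0.414/0.123) = 0.21822
D(P‖Q) = 0.1515 dits.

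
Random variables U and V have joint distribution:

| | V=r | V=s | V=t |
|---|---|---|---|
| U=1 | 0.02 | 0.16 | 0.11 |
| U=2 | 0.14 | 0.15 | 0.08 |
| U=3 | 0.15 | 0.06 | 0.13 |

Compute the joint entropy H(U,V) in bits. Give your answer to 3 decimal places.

3.022 bits

H(U,V) = −Σ p(x,y)·log₂ p(x,y) over all 9 cells.
  cell (1,r): −0.02·log₂0.02 = 0.1129
  cell (1,s): −0.16·log₂0.16 = 0.4230
  cell (1,t): −0.11·log₂0.11 = 0.3503
  cell (2,r): −0.14·log₂0.14 = 0.3971
  cell (2,s): −0.15·log₂0.15 = 0.4105
  cell (2,t): −0.08·log₂0.08 = 0.2915
  cell (3,r): −0.15·log₂0.15 = 0.4105
  cell (3,s): −0.06·log₂0.06 = 0.2435
  cell (3,t): −0.13·log₂0.13 = 0.3826
Sum = 3.022 bits.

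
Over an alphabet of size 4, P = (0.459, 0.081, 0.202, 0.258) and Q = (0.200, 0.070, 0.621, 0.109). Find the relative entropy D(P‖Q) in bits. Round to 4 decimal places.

D(P‖Q) = Σ p·log₂(p/q).
  0.459·log₂(0.459/0.200) = 0.55011
  0.081·log₂(0.081/0.070) = 0.01706
  0.202·log₂(0.202/0.621) = -0.32729
  0.258·log₂(0.258/0.109) = 0.32071
D(P‖Q) = 0.5606 bits.

0.5606 bits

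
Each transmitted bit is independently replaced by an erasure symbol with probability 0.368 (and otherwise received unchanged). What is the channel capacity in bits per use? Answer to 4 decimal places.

Binary erasure channel: capacity C = 1 − ε.
C = 1 − 0.368 = 0.6320 bits per channel use.

0.6320 bits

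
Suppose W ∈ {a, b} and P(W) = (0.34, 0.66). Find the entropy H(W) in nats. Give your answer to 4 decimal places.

H(W) = −Σ p·ln p.
  −(0.34)·ln(0.34) = 0.36680
  −(0.66)·ln(0.66) = 0.27424
Sum: 0.36680 + 0.27424 = 0.6410 nats.

0.6410 nats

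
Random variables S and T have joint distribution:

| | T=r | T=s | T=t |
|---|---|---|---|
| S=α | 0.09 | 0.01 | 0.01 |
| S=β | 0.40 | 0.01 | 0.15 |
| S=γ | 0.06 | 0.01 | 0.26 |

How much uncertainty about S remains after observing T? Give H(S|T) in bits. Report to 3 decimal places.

Chain rule: H(S|T) = H(S,T) − H(T).
Marginals: p(S) = (0.1100, 0.5600, 0.3300), p(T) = (0.5500, 0.0300, 0.4200).
H(S,T) = 2.2665 bits; H(T) = 1.1518 bits.
H(S|T) = 2.2665 − 1.1518 = 1.115 bits.

1.115 bits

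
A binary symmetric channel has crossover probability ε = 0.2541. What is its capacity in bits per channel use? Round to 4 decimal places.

Binary symmetric channel: C = 1 − h₂(ε) where h₂ is the binary entropy function.
h₂(0.2541) = −0.2541·log₂0.2541 − 0.7459·log₂0.7459 = 0.8177.
C = 1 − 0.8177 = 0.1823 bits per channel use.

0.1823 bits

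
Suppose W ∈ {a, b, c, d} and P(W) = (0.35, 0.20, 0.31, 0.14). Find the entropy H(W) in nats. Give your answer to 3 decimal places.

H(W) = −Σ p·ln p.
  −(0.35)·ln(0.35) = 0.3674
  −(0.20)·ln(0.20) = 0.3219
  −(0.31)·ln(0.31) = 0.3631
  −(0.14)·ln(0.14) = 0.2753
Sum: 0.3674 + 0.3219 + 0.3631 + 0.2753 = 1.328 nats.

1.328 nats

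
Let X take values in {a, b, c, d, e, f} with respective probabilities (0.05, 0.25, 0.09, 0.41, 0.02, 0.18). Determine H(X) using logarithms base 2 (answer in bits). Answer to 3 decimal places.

H(X) = −Σ p·log₂ p.
  −(0.05)·log₂(0.05) = 0.2161
  −(0.25)·log₂(0.25) = 0.5000
  −(0.09)·log₂(0.09) = 0.3127
  −(0.41)·log₂(0.41) = 0.5274
  −(0.02)·log₂(0.02) = 0.1129
  −(0.18)·log₂(0.18) = 0.4453
Sum: 0.2161 + 0.5000 + 0.3127 + 0.5274 + 0.1129 + 0.4453 = 2.114 bits.

2.114 bits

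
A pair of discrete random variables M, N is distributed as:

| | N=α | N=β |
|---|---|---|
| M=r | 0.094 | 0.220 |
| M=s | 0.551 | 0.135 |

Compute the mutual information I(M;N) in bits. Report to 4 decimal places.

Marginals: p(M) = (0.3140, 0.6860), p(N) = (0.6450, 0.3550).
I(M;N) = Σ p(x,y)·log₂[p(x,y)/(p(x)p(y))].
  (r,α): 0.094·log₂(0.4641) = -0.10410
  (r,β): 0.220·log₂(1.9736) = 0.21579
  (s,α): 0.551·log₂(1.2453) = 0.17438
  (s,β): 0.135·log₂(0.5543) = -0.11490
Sum = 0.1712 bits.

0.1712 bits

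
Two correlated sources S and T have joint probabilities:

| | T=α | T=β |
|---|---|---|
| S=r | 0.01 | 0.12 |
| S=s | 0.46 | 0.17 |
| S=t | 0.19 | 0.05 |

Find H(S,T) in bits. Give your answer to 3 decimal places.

H(S,T) = −Σ p(x,y)·log₂ p(x,y) over all 6 cells.
  cell (r,α): −0.01·log₂0.01 = 0.0664
  cell (r,β): −0.12·log₂0.12 = 0.3671
  cell (s,α): −0.46·log₂0.46 = 0.5153
  cell (s,β): −0.17·log₂0.17 = 0.4346
  cell (t,α): −0.19·log₂0.19 = 0.4552
  cell (t,β): −0.05·log₂0.05 = 0.2161
Sum = 2.055 bits.

2.055 bits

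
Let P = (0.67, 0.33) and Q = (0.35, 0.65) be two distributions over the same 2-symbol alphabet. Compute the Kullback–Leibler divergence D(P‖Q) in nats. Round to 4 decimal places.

D(P‖Q) = Σ p·ln(p/q).
  0.67·ln(0.67/0.35) = 0.43506
  0.33·ln(0.33/0.65) = -0.22370
D(P‖Q) = 0.2114 nats.

0.2114 nats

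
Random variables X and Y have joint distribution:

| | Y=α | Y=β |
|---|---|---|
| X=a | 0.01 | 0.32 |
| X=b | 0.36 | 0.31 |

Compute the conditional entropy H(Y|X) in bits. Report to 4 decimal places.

Chain rule: H(Y|X) = H(X,Y) − H(X).
Marginals: p(X) = (0.3300, 0.6700), p(Y) = (0.3700, 0.6300).
H(X,Y) = 1.6469 bits; H(X) = 0.9149 bits.
H(Y|X) = 1.6469 − 0.9149 = 0.7320 bits.

0.7320 bits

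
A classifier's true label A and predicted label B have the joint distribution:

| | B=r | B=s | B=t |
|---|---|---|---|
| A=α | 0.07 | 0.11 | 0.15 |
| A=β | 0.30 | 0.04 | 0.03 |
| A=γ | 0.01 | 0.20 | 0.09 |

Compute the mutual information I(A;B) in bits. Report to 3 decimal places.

0.419 bits

Marginals: p(A) = (0.3300, 0.3700, 0.3000), p(B) = (0.3800, 0.3500, 0.2700).
I(A;B) = H(A) + H(B) − H(A,B).
H(A) = 1.5796, H(B) = 1.5706, H(A,B) = 2.7315.
I(A;B) = 1.5796 + 1.5706 − 2.7315 = 0.419 bits.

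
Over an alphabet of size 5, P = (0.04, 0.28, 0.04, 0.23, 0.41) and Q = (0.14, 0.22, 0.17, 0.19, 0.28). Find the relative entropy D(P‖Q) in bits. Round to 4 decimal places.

D(P‖Q) = Σ p·log₂(p/q).
  0.04·log₂(0.04/0.14) = -0.07229
  0.28·log₂(0.28/0.22) = 0.09742
  0.04·log₂(0.04/0.17) = -0.08350
  0.23·log₂(0.23/0.19) = 0.06340
  0.41·log₂(0.41/0.28) = 0.22558
D(P‖Q) = 0.2306 bits.

0.2306 bits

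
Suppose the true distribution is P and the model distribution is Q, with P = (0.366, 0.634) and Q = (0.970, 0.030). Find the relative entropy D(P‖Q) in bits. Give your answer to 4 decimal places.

2.2759 bits

D(P‖Q) = Σ p·log₂(p/q).
  0.366·log₂(0.366/0.970) = -0.51465
  0.634·log₂(0.634/0.030) = 2.79052
D(P‖Q) = 2.2759 bits.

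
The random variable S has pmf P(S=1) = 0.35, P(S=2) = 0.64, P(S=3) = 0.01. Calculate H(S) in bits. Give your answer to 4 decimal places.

1.0086 bits

H(S) = −Σ p·log₂ p.
  −(0.35)·log₂(0.35) = 0.53010
  −(0.64)·log₂(0.64) = 0.41207
  −(0.01)·log₂(0.01) = 0.06644
Sum: 0.53010 + 0.41207 + 0.06644 = 1.0086 bits.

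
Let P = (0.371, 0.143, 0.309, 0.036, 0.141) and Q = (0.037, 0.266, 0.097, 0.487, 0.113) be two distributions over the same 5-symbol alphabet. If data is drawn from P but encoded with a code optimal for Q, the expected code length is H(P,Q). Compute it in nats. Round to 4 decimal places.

H(P,Q) = −Σ p·ln q.
  −0.371·ln(0.037) = 1.22313
  −0.143·ln(0.266) = 0.18937
  −0.309·ln(0.097) = 0.72091
  −0.036·ln(0.487) = 0.02590
  −0.141·ln(0.113) = 0.30743
H(P,Q) = 2.4667 nats.

2.4667 nats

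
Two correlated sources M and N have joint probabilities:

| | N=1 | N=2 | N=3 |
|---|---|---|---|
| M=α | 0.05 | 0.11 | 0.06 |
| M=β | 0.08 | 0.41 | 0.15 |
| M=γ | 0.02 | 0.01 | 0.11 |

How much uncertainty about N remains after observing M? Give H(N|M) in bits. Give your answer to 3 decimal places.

1.279 bits

Chain rule: H(N|M) = H(M,N) − H(M).
Marginals: p(M) = (0.2200, 0.6400, 0.1400), p(N) = (0.1500, 0.5300, 0.3200).
H(M,N) = 2.5690 bits; H(M) = 1.2898 bits.
H(N|M) = 2.5690 − 1.2898 = 1.279 bits.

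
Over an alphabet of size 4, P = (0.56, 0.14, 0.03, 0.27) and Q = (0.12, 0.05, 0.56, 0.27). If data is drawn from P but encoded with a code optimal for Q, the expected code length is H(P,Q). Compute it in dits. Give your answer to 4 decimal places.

H(P,Q) = −Σ p·log₁₀ q.
  −0.56·log₁₀(0.12) = 0.51566
  −0.14·log₁₀(0.05) = 0.18214
  −0.03·log₁₀(0.56) = 0.00755
  −0.27·log₁₀(0.27) = 0.15353
H(P,Q) = 0.8589 dits.

0.8589 dits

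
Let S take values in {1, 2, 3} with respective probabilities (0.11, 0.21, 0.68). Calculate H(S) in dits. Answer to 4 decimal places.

H(S) = −Σ p·log₁₀ p.
  −(0.11)·log₁₀(0.11) = 0.10545
  −(0.21)·log₁₀(0.21) = 0.14233
  −(0.68)·log₁₀(0.68) = 0.11389
Sum: 0.10545 + 0.14233 + 0.11389 = 0.3617 dits.

0.3617 dits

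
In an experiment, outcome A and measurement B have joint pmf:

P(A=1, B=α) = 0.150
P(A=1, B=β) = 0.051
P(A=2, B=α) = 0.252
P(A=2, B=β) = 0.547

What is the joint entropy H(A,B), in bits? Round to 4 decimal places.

1.6067 bits

H(A,B) = −Σ p(x,y)·log₂ p(x,y) over all 4 cells.
  cell (1,α): −0.150·log₂0.150 = 0.41054
  cell (1,β): −0.051·log₂0.051 = 0.21896
  cell (2,α): −0.252·log₂0.252 = 0.50110
  cell (2,β): −0.547·log₂0.547 = 0.47610
Sum = 1.6067 bits.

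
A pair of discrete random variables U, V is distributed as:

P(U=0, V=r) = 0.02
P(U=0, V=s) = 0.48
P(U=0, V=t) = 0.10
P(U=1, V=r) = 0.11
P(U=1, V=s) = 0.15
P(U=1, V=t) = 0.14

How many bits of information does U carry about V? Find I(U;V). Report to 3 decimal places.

0.156 bits

Marginals: p(U) = (0.6000, 0.4000), p(V) = (0.1300, 0.6300, 0.2400).
I(U;V) = Σ p(x,y)·log₂[p(x,y)/(p(x)p(y))].
  (0,r): 0.02·log₂(0.2564) = -0.0393
  (0,s): 0.48·log₂(1.2698) = 0.1654
  (0,t): 0.10·log₂(0.6944) = -0.0526
  (1,r): 0.11·log₂(2.1154) = 0.1189
  (1,s): 0.15·log₂(0.5952) = -0.1123
  (1,t): 0.14·log₂(1.4583) = 0.0762
Sum = 0.156 bits.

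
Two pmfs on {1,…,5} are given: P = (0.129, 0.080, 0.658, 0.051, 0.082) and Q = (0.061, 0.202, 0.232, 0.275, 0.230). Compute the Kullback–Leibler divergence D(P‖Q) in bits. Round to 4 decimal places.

0.7761 bits

D(P‖Q) = Σ p·log₂(p/q).
  0.129·log₂(0.129/0.061) = 0.13938
  0.080·log₂(0.080/0.202) = -0.10690
  0.658·log₂(0.658/0.232) = 0.98961
  0.051·log₂(0.051/0.275) = -0.12397
  0.082·log₂(0.082/0.230) = -0.12201
D(P‖Q) = 0.7761 bits.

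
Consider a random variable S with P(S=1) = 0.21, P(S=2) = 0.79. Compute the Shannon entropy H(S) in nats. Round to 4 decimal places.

0.5140 nats

H(S) = −Σ p·ln p.
  −(0.21)·ln(0.21) = 0.32774
  −(0.79)·ln(0.79) = 0.18622
Sum: 0.32774 + 0.18622 = 0.5140 nats.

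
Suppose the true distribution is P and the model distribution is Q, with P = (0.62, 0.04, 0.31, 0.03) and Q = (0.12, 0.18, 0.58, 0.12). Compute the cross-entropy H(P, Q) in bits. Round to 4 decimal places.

H(P,Q) = −Σ p·log₂ q.
  −0.62·log₂(0.12) = 1.89651
  −0.04·log₂(0.18) = 0.09896
  −0.31·log₂(0.58) = 0.24362
  −0.03·log₂(0.12) = 0.09177
H(P,Q) = 2.3309 bits.

2.3309 bits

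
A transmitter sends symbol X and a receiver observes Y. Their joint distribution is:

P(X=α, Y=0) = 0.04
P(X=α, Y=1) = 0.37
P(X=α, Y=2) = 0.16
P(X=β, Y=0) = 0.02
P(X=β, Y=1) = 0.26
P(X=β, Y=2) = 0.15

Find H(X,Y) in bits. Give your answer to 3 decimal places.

H(X,Y) = −Σ p(x,y)·log₂ p(x,y) over all 6 cells.
  cell (α,0): −0.04·log₂0.04 = 0.1858
  cell (α,1): −0.37·log₂0.37 = 0.5307
  cell (α,2): −0.16·log₂0.16 = 0.4230
  cell (β,0): −0.02·log₂0.02 = 0.1129
  cell (β,1): −0.26·log₂0.26 = 0.5053
  cell (β,2): −0.15·log₂0.15 = 0.4105
Sum = 2.168 bits.

2.168 bits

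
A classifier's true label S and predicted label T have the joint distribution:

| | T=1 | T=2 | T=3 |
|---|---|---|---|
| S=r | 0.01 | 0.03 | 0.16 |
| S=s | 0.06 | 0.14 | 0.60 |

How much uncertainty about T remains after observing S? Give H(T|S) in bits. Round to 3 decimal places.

1.002 bits

Chain rule: H(T|S) = H(S,T) − H(S).
Marginals: p(S) = (0.2000, 0.8000), p(T) = (0.0700, 0.1700, 0.7600).
H(S,T) = 1.7240 bits; H(S) = 0.7219 bits.
H(T|S) = 1.7240 − 0.7219 = 1.002 bits.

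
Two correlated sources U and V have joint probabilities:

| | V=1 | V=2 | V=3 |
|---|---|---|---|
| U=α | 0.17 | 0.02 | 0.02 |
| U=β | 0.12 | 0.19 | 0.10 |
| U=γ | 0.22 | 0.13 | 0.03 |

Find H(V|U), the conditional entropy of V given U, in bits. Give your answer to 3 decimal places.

Chain rule: H(V|U) = H(U,V) − H(U).
Marginals: p(U) = (0.2100, 0.4100, 0.3800), p(V) = (0.5100, 0.3400, 0.1500).
H(U,V) = 2.8298 bits; H(U) = 1.5307 bits.
H(V|U) = 2.8298 − 1.5307 = 1.299 bits.

1.299 bits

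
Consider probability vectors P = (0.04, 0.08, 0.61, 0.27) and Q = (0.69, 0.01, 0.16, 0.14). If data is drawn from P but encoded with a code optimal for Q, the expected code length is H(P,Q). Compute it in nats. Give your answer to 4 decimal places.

H(P,Q) = −Σ p·ln q.
  −0.04·ln(0.69) = 0.01484
  −0.08·ln(0.01) = 0.36841
  −0.61·ln(0.16) = 1.11787
  −0.27·ln(0.14) = 0.53085
H(P,Q) = 2.0320 nats.

2.0320 nats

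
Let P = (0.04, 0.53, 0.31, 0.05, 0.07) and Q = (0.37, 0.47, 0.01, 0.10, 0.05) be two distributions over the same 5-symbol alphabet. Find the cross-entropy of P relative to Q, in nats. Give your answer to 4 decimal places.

2.1924 nats

H(P,Q) = −Σ p·ln q.
  −0.04·ln(0.37) = 0.03977
  −0.53·ln(0.47) = 0.40016
  −0.31·ln(0.01) = 1.42760
  −0.05·ln(0.10) = 0.11513
  −0.07·ln(0.05) = 0.20970
H(P,Q) = 2.1924 nats.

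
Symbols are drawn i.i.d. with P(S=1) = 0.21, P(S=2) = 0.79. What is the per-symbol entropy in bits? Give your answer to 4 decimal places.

H(S) = −Σ p·log₂ p.
  −(0.21)·log₂(0.21) = 0.47282
  −(0.79)·log₂(0.79) = 0.26866
Sum: 0.47282 + 0.26866 = 0.7415 bits.

0.7415 bits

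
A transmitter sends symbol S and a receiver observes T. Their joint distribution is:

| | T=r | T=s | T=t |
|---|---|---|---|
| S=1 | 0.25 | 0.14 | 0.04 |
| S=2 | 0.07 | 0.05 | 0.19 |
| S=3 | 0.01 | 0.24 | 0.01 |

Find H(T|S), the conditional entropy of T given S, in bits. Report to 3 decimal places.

1.097 bits

Chain rule: H(T|S) = H(S,T) − H(S).
Marginals: p(S) = (0.4300, 0.3100, 0.2600), p(T) = (0.3300, 0.4300, 0.2400).
H(S,T) = 2.6498 bits; H(S) = 1.5526 bits.
H(T|S) = 2.6498 − 1.5526 = 1.097 bits.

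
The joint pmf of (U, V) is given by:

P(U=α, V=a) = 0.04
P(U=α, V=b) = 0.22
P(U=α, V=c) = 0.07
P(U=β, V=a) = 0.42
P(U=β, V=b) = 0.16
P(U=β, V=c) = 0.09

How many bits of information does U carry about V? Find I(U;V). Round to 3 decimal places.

Marginals: p(U) = (0.3300, 0.6700), p(V) = (0.4600, 0.3800, 0.1600).
I(U;V) = H(U) + H(V) − H(U,V).
H(U) = 0.9149, H(V) = 1.4688, H(U,V) = 2.1962.
I(U;V) = 0.9149 + 1.4688 − 2.1962 = 0.188 bits.

0.188 bits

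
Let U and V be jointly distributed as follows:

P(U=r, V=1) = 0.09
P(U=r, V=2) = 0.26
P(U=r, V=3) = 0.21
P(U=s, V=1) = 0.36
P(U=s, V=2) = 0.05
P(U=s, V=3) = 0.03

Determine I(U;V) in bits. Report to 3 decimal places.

0.337 bits

Marginals: p(U) = (0.5600, 0.4400), p(V) = (0.4500, 0.3100, 0.2400).
I(U;V) = Σ p(x,y)·log₂[p(x,y)/(p(x)p(y))].
  (r,1): 0.09·log₂(0.3571) = -0.1337
  (r,2): 0.26·log₂(1.4977) = 0.1515
  (r,3): 0.21·log₂(1.5625) = 0.1352
  (s,1): 0.36·log₂(1.8182) = 0.3105
  (s,2): 0.05·log₂(0.3666) = -0.0724
  (s,3): 0.03·log₂(0.2841) = -0.0545
Sum = 0.337 bits.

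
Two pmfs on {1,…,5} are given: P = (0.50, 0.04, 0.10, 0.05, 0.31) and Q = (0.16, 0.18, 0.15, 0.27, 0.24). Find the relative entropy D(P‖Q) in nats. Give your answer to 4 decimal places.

0.4640 nats

D(P‖Q) = Σ p·ln(p/q).
  0.50·ln(0.50/0.16) = 0.56972
  0.04·ln(0.04/0.18) = -0.06016
  0.10·ln(0.10/0.15) = -0.04055
  0.05·ln(0.05/0.27) = -0.08432
  0.31·ln(0.31/0.24) = 0.07934
D(P‖Q) = 0.4640 nats.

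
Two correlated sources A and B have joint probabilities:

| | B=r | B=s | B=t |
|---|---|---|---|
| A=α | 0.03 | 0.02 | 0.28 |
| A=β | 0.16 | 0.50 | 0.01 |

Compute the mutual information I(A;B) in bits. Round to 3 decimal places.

0.610 bits

Marginals: p(A) = (0.3300, 0.6700), p(B) = (0.1900, 0.5200, 0.2900).
I(A;B) = H(A) + H(B) − H(A,B).
H(A) = 0.9149, H(B) = 1.4637, H(A,B) = 1.7683.
I(A;B) = 0.9149 + 1.4637 − 1.7683 = 0.610 bits.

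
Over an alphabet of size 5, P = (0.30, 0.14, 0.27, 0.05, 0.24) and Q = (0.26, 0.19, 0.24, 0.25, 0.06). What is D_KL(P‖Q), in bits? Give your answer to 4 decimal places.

D(P‖Q) = Σ p·log₂(p/q).
  0.30·log₂(0.30/0.26) = 0.06194
  0.14·log₂(0.14/0.19) = -0.06168
  0.27·log₂(0.27/0.24) = 0.04588
  0.05·log₂(0.05/0.25) = -0.11610
  0.24·log₂(0.24/0.06) = 0.48000
D(P‖Q) = 0.4100 bits.

0.4100 bits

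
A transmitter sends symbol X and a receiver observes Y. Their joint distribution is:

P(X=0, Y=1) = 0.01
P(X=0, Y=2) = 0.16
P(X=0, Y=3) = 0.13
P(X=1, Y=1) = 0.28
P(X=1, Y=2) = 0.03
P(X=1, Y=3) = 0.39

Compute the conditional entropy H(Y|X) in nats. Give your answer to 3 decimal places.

Marginals: p(X) = (0.3000, 0.7000), p(Y) = (0.2900, 0.1900, 0.5200).
H(Y|X) = Σ p(X) · H(Y|X=·).
  X=0: p=0.3000, H(Y|X=0) = 0.8110
  X=1: p=0.7000, H(Y|X=1) = 0.8274
Weighted sum = 0.822 nats.

0.822 nats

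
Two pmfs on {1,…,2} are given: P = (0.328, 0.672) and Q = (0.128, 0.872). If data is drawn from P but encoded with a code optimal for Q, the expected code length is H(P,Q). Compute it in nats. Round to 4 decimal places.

H(P,Q) = −Σ p·ln q.
  −0.328·ln(0.128) = 0.67428
  −0.672·ln(0.872) = 0.09204
H(P,Q) = 0.7663 nats.

0.7663 nats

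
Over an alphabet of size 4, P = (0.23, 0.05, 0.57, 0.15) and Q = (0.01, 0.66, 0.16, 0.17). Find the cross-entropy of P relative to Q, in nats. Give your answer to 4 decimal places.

H(P,Q) = −Σ p·ln q.
  −0.23·ln(0.01) = 1.05919
  −0.05·ln(0.66) = 0.02078
  −0.57·ln(0.16) = 1.04457
  −0.15·ln(0.17) = 0.26579
H(P,Q) = 2.3903 nats.

2.3903 nats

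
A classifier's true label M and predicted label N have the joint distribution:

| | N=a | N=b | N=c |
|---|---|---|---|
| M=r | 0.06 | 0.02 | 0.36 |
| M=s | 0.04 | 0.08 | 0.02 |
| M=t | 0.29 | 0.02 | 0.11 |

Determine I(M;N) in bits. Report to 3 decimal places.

0.387 bits

Marginals: p(M) = (0.4400, 0.1400, 0.4200), p(N) = (0.3900, 0.1200, 0.4900).
I(M;N) = Σ p(x,y)·log₂[p(x,y)/(p(x)p(y))].
  (r,a): 0.06·log₂(0.3497) = -0.0910
  (r,b): 0.02·log₂(0.3788) = -0.0280
  (r,c): 0.36·log₂(1.6698) = 0.2663
  (s,a): 0.04·log₂(0.7326) = -0.0180
  (s,b): 0.08·log₂(4.7619) = 0.1801
  (s,c): 0.02·log₂(0.2915) = -0.0356
  (t,a): 0.29·log₂(1.7705) = 0.2390
  (t,b): 0.02·log₂(0.3968) = -0.0267
  (t,c): 0.11·log₂(0.5345) = -0.0994
Sum = 0.387 bits.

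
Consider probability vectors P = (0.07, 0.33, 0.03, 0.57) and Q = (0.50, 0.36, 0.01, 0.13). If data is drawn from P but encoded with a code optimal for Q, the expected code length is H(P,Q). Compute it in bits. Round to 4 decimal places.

H(P,Q) = −Σ p·log₂ q.
  −0.07·log₂(0.50) = 0.07000
  −0.33·log₂(0.36) = 0.48640
  −0.03·log₂(0.01) = 0.19932
  −0.57·log₂(0.13) = 1.67775
H(P,Q) = 2.4335 bits.

2.4335 bits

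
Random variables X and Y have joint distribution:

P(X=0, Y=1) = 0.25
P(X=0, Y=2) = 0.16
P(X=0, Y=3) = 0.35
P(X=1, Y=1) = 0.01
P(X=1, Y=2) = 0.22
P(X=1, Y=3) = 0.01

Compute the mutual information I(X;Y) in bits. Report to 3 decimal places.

0.295 bits

Marginals: p(X) = (0.7600, 0.2400), p(Y) = (0.2600, 0.3800, 0.3600).
I(X;Y) = Σ p(x,y)·log₂[p(x,y)/(p(x)p(y))].
  (0,1): 0.25·log₂(1.2652) = 0.0848
  (0,2): 0.16·log₂(0.5540) = -0.1363
  (0,3): 0.35·log₂(1.2792) = 0.1244
  (1,1): 0.01·log₂(0.1603) = -0.0264
  (1,2): 0.22·log₂(2.4123) = 0.2795
  (1,3): 0.01·log₂(0.1157) = -0.0311
Sum = 0.295 bits.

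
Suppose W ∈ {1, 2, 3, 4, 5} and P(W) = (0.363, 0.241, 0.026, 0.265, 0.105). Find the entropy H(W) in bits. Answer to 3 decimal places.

H(W) = −Σ p·log₂ p.
  −(0.363)·log₂(0.363) = 0.5307
  −(0.241)·log₂(0.241) = 0.4947
  −(0.026)·log₂(0.026) = 0.1369
  −(0.265)·log₂(0.265) = 0.5077
  −(0.105)·log₂(0.105) = 0.3414
Sum: 0.5307 + 0.4947 + 0.1369 + 0.5077 + 0.3414 = 2.011 bits.

2.011 bits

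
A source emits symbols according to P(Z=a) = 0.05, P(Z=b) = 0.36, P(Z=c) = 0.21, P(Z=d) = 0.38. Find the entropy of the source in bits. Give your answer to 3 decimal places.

H(Z) = −Σ p·log₂ p.
  −(0.05)·log₂(0.05) = 0.2161
  −(0.36)·log₂(0.36) = 0.5306
  −(0.21)·log₂(0.21) = 0.4728
  −(0.38)·log₂(0.38) = 0.5305
Sum: 0.2161 + 0.5306 + 0.4728 + 0.5305 = 1.750 bits.

1.750 bits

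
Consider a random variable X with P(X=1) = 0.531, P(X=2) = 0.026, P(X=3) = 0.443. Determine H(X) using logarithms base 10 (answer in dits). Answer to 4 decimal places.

0.3438 dits

H(X) = −Σ p·log₁₀ p.
  −(0.531)·log₁₀(0.531) = 0.14597
  −(0.026)·log₁₀(0.026) = 0.04121
  −(0.443)·log₁₀(0.443) = 0.15664
Sum: 0.14597 + 0.04121 + 0.15664 = 0.3438 dits.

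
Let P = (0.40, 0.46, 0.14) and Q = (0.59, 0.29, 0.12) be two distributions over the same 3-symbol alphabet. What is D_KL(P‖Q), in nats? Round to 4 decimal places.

D(P‖Q) = Σ p·ln(p/q).
  0.40·ln(0.40/0.59) = -0.15546
  0.46·ln(0.46/0.29) = 0.21222
  0.14·ln(0.14/0.12) = 0.02158
D(P‖Q) = 0.0783 nats.

0.0783 nats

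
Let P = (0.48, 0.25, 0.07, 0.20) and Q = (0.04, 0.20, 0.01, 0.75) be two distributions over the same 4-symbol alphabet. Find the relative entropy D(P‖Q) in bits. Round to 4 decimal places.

D(P‖Q) = Σ p·log₂(p/q).
  0.48·log₂(0.48/0.04) = 1.72078
  0.25·log₂(0.25/0.20) = 0.08048
  0.07·log₂(0.07/0.01) = 0.19651
  0.20·log₂(0.20/0.75) = -0.38138
D(P‖Q) = 1.6164 bits.

1.6164 bits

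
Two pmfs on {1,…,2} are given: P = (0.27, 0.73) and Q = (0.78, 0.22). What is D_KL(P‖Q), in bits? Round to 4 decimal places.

D(P‖Q) = Σ p·log₂(p/q).
  0.27·log₂(0.27/0.78) = -0.41324
  0.73·log₂(0.73/0.22) = 1.26319
D(P‖Q) = 0.8499 bits.

0.8499 bits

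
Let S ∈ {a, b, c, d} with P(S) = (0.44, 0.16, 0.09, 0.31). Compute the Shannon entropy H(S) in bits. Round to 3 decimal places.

H(S) = −Σ p·log₂ p.
  −(0.44)·log₂(0.44) = 0.5211
  −(0.16)·log₂(0.16) = 0.4230
  −(0.09)·log₂(0.09) = 0.3127
  −(0.31)·log₂(0.31) = 0.5238
Sum: 0.5211 + 0.4230 + 0.3127 + 0.5238 = 1.781 bits.

1.781 bits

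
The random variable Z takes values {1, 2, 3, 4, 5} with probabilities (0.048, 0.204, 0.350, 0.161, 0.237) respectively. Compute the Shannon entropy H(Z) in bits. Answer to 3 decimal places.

2.125 bits

H(Z) = −Σ p·log₂ p.
  −(0.048)·log₂(0.048) = 0.2103
  −(0.204)·log₂(0.204) = 0.4678
  −(0.350)·log₂(0.350) = 0.5301
  −(0.161)·log₂(0.161) = 0.4242
  −(0.237)·log₂(0.237) = 0.4923
Sum: 0.2103 + 0.4678 + 0.5301 + 0.4242 + 0.4923 = 2.125 bits.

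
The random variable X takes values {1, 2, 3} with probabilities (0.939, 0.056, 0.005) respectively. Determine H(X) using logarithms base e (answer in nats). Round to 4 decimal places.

0.2470 nats

H(X) = −Σ p·ln p.
  −(0.939)·ln(0.939) = 0.05910
  −(0.056)·ln(0.056) = 0.16141
  −(0.005)·ln(0.005) = 0.02649
Sum: 0.05910 + 0.16141 + 0.02649 = 0.2470 nats.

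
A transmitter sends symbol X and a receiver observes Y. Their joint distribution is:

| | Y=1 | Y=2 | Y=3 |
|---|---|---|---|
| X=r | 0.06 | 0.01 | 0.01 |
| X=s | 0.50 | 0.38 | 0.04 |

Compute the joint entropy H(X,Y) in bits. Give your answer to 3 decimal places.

H(X,Y) = −Σ p(x,y)·log₂ p(x,y) over all 6 cells.
  cell (r,1): −0.06·log₂0.06 = 0.2435
  cell (r,2): −0.01·log₂0.01 = 0.0664
  cell (r,3): −0.01·log₂0.01 = 0.0664
  cell (s,1): −0.50·log₂0.50 = 0.5000
  cell (s,2): −0.38·log₂0.38 = 0.5305
  cell (s,3): −0.04·log₂0.04 = 0.1858
Sum = 1.593 bits.

1.593 bits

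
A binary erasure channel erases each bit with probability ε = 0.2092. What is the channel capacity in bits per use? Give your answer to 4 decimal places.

0.7908 bits

Binary erasure channel: capacity C = 1 − ε.
C = 1 − 0.2092 = 0.7908 bits per channel use.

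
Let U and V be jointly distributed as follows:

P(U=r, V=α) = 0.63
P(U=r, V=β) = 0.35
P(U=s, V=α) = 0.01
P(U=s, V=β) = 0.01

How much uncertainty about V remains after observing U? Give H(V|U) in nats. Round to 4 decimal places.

Marginals: p(U) = (0.9800, 0.0200), p(V) = (0.6400, 0.3600).
H(V|U) = Σ p(U) · H(V|U=·).
  U=r: p=0.9800, H(V|U=r) = 0.6518
  U=s: p=0.0200, H(V|U=s) = 0.6931
Weighted sum = 0.6526 nats.

0.6526 nats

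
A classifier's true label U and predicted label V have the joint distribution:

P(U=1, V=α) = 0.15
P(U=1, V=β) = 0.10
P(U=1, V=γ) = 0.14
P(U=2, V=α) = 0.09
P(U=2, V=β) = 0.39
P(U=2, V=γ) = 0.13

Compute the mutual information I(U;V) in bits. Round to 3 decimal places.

0.108 bits

Marginals: p(U) = (0.3900, 0.6100), p(V) = (0.2400, 0.4900, 0.2700).
I(U;V) = Σ p(x,y)·log₂[p(x,y)/(p(x)p(y))].
  (1,α): 0.15·log₂(1.6026) = 0.1021
  (1,β): 0.10·log₂(0.5233) = -0.0934
  (1,γ): 0.14·log₂(1.3295) = 0.0575
  (2,α): 0.09·log₂(0.6148) = -0.0632
  (2,β): 0.39·log₂(1.3048) = 0.1497
  (2,γ): 0.13·log₂(0.7893) = -0.0444
Sum = 0.108 bits.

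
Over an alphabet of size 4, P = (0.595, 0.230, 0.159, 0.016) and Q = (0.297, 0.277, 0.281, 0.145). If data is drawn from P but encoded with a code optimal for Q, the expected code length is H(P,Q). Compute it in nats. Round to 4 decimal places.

H(P,Q) = −Σ p·ln q.
  −0.595·ln(0.297) = 0.72234
  −0.230·ln(0.277) = 0.29526
  −0.159·ln(0.281) = 0.20183
  −0.016·ln(0.145) = 0.03090
H(P,Q) = 1.2503 nats.

1.2503 nats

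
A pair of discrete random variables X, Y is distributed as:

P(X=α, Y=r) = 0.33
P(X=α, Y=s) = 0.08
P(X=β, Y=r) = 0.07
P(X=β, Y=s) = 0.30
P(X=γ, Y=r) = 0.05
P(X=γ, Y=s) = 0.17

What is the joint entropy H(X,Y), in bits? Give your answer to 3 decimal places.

2.260 bits

H(X,Y) = −Σ p(x,y)·log₂ p(x,y) over all 6 cells.
  cell (α,r): −0.33·log₂0.33 = 0.5278
  cell (α,s): −0.08·log₂0.08 = 0.2915
  cell (β,r): −0.07·log₂0.07 = 0.2686
  cell (β,s): −0.30·log₂0.30 = 0.5211
  cell (γ,r): −0.05·log₂0.05 = 0.2161
  cell (γ,s): −0.17·log₂0.17 = 0.4346
Sum = 2.260 bits.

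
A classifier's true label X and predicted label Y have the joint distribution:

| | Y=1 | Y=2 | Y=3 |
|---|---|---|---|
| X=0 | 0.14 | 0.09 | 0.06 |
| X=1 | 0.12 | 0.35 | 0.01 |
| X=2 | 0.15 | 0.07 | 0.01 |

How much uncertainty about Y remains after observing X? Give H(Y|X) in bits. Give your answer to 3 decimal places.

Marginals: p(X) = (0.2900, 0.4800, 0.2300), p(Y) = (0.4100, 0.5100, 0.0800).
H(Y|X) = Σ p(X) · H(Y|X=·).
  X=0: p=0.2900, H(Y|X=0) = 1.5014
  X=1: p=0.4800, H(Y|X=1) = 0.9486
  X=2: p=0.2300, H(Y|X=2) = 1.1212
Weighted sum = 1.149 bits.

1.149 bits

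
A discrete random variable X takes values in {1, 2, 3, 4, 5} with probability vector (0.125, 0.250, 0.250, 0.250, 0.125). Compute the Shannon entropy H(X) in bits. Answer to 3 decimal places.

2.250 bits

H(X) = −Σ p·log₂ p.
  −(0.125)·log₂(0.125) = 0.3750
  −(0.250)·log₂(0.250) = 0.5000
  −(0.250)·log₂(0.250) = 0.5000
  −(0.250)·log₂(0.250) = 0.5000
  −(0.125)·log₂(0.125) = 0.3750
Sum: 0.3750 + 0.5000 + 0.5000 + 0.5000 + 0.3750 = 2.250 bits.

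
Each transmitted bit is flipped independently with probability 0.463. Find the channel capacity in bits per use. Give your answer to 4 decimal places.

0.0040 bits

Binary symmetric channel: C = 1 − h₂(ε) where h₂ is the binary entropy function.
h₂(0.463) = −0.463·log₂0.463 − 0.537·log₂0.537 = 0.9960.
C = 1 − 0.9960 = 0.0040 bits per channel use.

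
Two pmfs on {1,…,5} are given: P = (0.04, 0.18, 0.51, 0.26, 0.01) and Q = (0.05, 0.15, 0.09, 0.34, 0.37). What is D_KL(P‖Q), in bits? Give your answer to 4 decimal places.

1.1580 bits

D(P‖Q) = Σ p·log₂(p/q).
  0.04·log₂(0.04/0.05) = -0.01288
  0.18·log₂(0.18/0.15) = 0.04735
  0.51·log₂(0.51/0.09) = 1.27628
  0.26·log₂(0.26/0.34) = -0.10063
  0.01·log₂(0.01/0.37) = -0.05209
D(P‖Q) = 1.1580 bits.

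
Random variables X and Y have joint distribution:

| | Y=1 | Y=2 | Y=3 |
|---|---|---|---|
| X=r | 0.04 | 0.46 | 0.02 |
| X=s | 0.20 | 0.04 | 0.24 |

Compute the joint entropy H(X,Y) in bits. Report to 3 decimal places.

H(X,Y) = −Σ p(x,y)·log₂ p(x,y) over all 6 cells.
  cell (r,1): −0.04·log₂0.04 = 0.1858
  cell (r,2): −0.46·log₂0.46 = 0.5153
  cell (r,3): −0.02·log₂0.02 = 0.1129
  cell (s,1): −0.20·log₂0.20 = 0.4644
  cell (s,2): −0.04·log₂0.04 = 0.1858
  cell (s,3): −0.24·log₂0.24 = 0.4941
Sum = 1.958 bits.

1.958 bits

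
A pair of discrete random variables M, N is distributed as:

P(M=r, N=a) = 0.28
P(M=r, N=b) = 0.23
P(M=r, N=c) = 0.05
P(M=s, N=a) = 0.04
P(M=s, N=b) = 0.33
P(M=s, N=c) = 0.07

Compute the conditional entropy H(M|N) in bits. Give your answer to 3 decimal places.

0.839 bits

Marginals: p(M) = (0.5600, 0.4400), p(N) = (0.3200, 0.5600, 0.1200).
H(M|N) = Σ p(N) · H(M|N=·).
  N=a: p=0.3200, H(M|N=a) = 0.5436
  N=b: p=0.5600, H(M|N=b) = 0.9769
  N=c: p=0.1200, H(M|N=c) = 0.9799
Weighted sum = 0.839 bits.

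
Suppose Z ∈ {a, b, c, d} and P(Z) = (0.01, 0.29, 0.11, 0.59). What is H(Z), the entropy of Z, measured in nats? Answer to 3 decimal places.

0.959 nats

H(Z) = −Σ p·ln p.
  −(0.01)·ln(0.01) = 0.0461
  −(0.29)·ln(0.29) = 0.3590
  −(0.11)·ln(0.11) = 0.2428
  −(0.59)·ln(0.59) = 0.3113
Sum: 0.0461 + 0.3590 + 0.2428 + 0.3113 = 0.959 nats.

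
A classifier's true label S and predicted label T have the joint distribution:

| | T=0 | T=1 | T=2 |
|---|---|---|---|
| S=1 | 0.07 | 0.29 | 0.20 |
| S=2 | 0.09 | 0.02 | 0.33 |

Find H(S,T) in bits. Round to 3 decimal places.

2.204 bits

H(S,T) = −Σ p(x,y)·log₂ p(x,y) over all 6 cells.
  cell (1,0): −0.07·log₂0.07 = 0.2686
  cell (1,1): −0.29·log₂0.29 = 0.5179
  cell (1,2): −0.20·log₂0.20 = 0.4644
  cell (2,0): −0.09·log₂0.09 = 0.3127
  cell (2,1): −0.02·log₂0.02 = 0.1129
  cell (2,2): −0.33·log₂0.33 = 0.5278
Sum = 2.204 bits.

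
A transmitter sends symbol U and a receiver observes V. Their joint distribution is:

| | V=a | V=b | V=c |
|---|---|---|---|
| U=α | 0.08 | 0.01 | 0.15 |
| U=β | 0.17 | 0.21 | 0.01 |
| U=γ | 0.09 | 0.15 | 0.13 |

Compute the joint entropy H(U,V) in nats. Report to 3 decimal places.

H(U,V) = −Σ p(x,y)·ln p(x,y) over all 9 cells.
  cell (α,a): −0.08·ln0.08 = 0.2021
  cell (α,b): −0.01·ln0.01 = 0.0461
  cell (α,c): −0.15·ln0.15 = 0.2846
  cell (β,a): −0.17·ln0.17 = 0.3012
  cell (β,b): −0.21·ln0.21 = 0.3277
  cell (β,c): −0.01·ln0.01 = 0.0461
  cell (γ,a): −0.09·ln0.09 = 0.2167
  cell (γ,b): −0.15·ln0.15 = 0.2846
  cell (γ,c): −0.13·ln0.13 = 0.2652
Sum = 1.974 nats.

1.974 nats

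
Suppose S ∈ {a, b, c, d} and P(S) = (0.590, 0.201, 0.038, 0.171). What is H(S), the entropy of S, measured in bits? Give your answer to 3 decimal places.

1.529 bits

H(S) = −Σ p·log₂ p.
  −(0.590)·log₂(0.590) = 0.4491
  −(0.201)·log₂(0.201) = 0.4653
  −(0.038)·log₂(0.038) = 0.1793
  −(0.171)·log₂(0.171) = 0.4357
Sum: 0.4491 + 0.4653 + 0.1793 + 0.4357 = 1.529 bits.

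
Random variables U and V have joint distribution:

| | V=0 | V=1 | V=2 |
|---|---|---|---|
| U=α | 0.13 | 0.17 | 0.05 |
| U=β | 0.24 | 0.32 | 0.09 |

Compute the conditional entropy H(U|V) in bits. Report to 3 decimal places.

0.934 bits

Marginals: p(U) = (0.3500, 0.6500), p(V) = (0.3700, 0.4900, 0.1400).
H(U|V) = Σ p(V) · H(U|V=·).
  V=0: p=0.3700, H(U|V=0) = 0.9353
  V=1: p=0.4900, H(U|V=1) = 0.9313
  V=2: p=0.1400, H(U|V=2) = 0.9403
Weighted sum = 0.934 bits.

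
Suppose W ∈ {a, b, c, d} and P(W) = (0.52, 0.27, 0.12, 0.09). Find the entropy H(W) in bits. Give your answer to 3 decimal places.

H(W) = −Σ p·log₂ p.
  −(0.52)·log₂(0.52) = 0.4906
  −(0.27)·log₂(0.27) = 0.5100
  −(0.12)·log₂(0.12) = 0.3671
  −(0.09)·log₂(0.09) = 0.3127
Sum: 0.4906 + 0.5100 + 0.3671 + 0.3127 = 1.680 bits.

1.680 bits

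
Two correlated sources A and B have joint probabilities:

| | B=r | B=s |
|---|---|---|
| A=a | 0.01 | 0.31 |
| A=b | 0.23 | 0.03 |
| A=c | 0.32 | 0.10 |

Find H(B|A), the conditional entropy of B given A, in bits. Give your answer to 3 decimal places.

0.531 bits

Marginals: p(A) = (0.3200, 0.2600, 0.4200), p(B) = (0.5600, 0.4400).
H(B|A) = Σ p(A) · H(B|A=·).
  A=a: p=0.3200, H(B|A=a) = 0.2006
  A=b: p=0.2600, H(B|A=b) = 0.5159
  A=c: p=0.4200, H(B|A=c) = 0.7919
Weighted sum = 0.531 bits.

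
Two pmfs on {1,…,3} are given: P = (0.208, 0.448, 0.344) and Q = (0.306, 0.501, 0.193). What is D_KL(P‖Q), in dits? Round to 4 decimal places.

0.0297 dits

D(P‖Q) = Σ p·log₁₀(p/q).
  0.208·log₁₀(0.208/0.306) = -0.03487
  0.448·log₁₀(0.448/0.501) = -0.02175
  0.344·log₁₀(0.344/0.193) = 0.08634
D(P‖Q) = 0.0297 dits.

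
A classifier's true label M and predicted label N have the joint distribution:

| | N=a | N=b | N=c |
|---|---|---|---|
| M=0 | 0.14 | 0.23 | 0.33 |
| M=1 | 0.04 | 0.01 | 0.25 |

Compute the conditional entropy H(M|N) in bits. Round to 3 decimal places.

Chain rule: H(M|N) = H(M,N) − H(N).
Marginals: p(M) = (0.7000, 0.3000), p(N) = (0.1800, 0.2400, 0.5800).
H(M,N) = 2.1648 bits; H(N) = 1.3952 bits.
H(M|N) = 2.1648 − 1.3952 = 0.770 bits.

0.770 bits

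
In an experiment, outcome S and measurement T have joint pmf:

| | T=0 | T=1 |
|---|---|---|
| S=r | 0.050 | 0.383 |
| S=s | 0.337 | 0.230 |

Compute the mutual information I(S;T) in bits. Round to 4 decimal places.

Marginals: p(S) = (0.4330, 0.5670), p(T) = (0.3870, 0.6130).
I(S;T) = Σ p(x,y)·log₂[p(x,y)/(p(x)p(y))].
  (r,0): 0.050·log₂(0.2984) = -0.08724
  (r,1): 0.383·log₂(1.4429) = 0.20261
  (s,0): 0.337·log₂(1.5358) = 0.20860
  (s,1): 0.230·log₂(0.6617) = -0.13700
Sum = 0.1870 bits.

0.1870 bits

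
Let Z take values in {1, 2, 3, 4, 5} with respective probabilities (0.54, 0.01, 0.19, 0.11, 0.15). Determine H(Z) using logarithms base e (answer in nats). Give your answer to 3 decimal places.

1.222 nats

H(Z) = −Σ p·ln p.
  −(0.54)·ln(0.54) = 0.3327
  −(0.01)·ln(0.01) = 0.0461
  −(0.19)·ln(0.19) = 0.3155
  −(0.11)·ln(0.11) = 0.2428
  −(0.15)·ln(0.15) = 0.2846
Sum: 0.3327 + 0.0461 + 0.3155 + 0.2428 + 0.2846 = 1.222 nats.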